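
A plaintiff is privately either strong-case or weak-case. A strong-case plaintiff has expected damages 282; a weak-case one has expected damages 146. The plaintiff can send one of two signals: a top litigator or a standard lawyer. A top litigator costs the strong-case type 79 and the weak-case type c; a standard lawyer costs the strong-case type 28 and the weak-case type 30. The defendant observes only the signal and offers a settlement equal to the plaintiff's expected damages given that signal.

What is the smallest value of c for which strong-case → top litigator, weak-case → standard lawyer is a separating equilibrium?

166

Under separation: top litigator → strong-case (pays 282); standard lawyer → weak-case (pays 146).
Strong-case: 282 − 79 = 203 ≥ 146 − 28 = 118. Holds regardless of c. ✓
Weak-case: 146 − 30 ≥ 282 − c, so c ≥ 282 − 116 = 166.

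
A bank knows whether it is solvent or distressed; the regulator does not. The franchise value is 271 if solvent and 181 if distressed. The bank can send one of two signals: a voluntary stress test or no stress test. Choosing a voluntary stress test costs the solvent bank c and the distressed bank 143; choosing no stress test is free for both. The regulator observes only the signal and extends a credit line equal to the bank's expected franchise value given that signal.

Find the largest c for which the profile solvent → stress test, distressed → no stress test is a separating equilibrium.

90

Under separation: stress test → solvent (pays 271); no stress test → distressed (pays 181).
Distressed: 181 − 0 = 181 ≥ 271 − 143 = 128. Holds regardless of c. ✓
Solvent: 271 − c ≥ 181 − 0, so c ≤ 271 − 181 = 90.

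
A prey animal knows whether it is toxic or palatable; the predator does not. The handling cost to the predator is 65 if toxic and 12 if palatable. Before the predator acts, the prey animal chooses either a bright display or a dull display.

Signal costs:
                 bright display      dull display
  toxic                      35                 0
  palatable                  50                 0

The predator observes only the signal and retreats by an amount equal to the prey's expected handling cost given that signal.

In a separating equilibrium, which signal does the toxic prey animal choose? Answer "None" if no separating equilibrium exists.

Try toxic → bright display, palatable → dull display:
  Under separation the predator infers type exactly: bright display → toxic (pays 65), dull display → palatable (pays 12).
  Toxic: bright display gives 65 − 35 = 30; dull display gives 12 − 0 = 12. No deviation. ✓
  Palatable: dull display gives 12 − 0 = 12; bright display gives 65 − 50 = 15. Would deviate. ✗
Try toxic → dull display, palatable → bright display:
  Under separation the predator infers type exactly: dull display → toxic (pays 65), bright display → palatable (pays 12).
  Toxic: dull display gives 65 − 0 = 65; bright display gives 12 − 35 = -23. No deviation. ✓
  Palatable: bright display gives 12 − 50 = -38; dull display gives 65 − 0 = 65. Would deviate. ✗
Neither assignment is incentive-compatible.

None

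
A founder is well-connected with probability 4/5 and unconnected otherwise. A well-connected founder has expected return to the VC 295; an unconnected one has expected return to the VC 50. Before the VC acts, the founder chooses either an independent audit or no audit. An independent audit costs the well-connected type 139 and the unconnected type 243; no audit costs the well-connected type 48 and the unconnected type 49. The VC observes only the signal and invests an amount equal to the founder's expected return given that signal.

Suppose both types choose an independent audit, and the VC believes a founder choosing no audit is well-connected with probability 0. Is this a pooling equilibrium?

Yes

On the equilibrium path (audit) the VC holds the prior 4/5 and pays 4/5·295 + 1/5·50 = 246. Off-path (no audit) belief 0 gives 0·295 + 1·50 = 50.
Well-connected: audit gives 246 − 139 = 107; no audit gives 50 − 48 = 2. Stays. ✓
Unconnected: audit gives 246 − 243 = 3; no audit gives 50 − 49 = 1. Stays. ✓
Beliefs are Bayes-consistent on-path and both types best-respond.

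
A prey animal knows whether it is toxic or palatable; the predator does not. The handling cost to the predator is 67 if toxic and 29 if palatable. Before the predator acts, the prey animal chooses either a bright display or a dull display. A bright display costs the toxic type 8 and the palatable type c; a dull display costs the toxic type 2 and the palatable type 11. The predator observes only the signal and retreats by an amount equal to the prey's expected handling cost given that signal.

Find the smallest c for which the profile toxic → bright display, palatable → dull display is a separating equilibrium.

49

Under separation: bright display → toxic (pays 67); dull display → palatable (pays 29).
Toxic: 67 − 8 = 59 ≥ 29 − 2 = 27. Holds regardless of c. ✓
Palatable: 29 − 11 ≥ 67 − c, so c ≥ 67 − 18 = 49.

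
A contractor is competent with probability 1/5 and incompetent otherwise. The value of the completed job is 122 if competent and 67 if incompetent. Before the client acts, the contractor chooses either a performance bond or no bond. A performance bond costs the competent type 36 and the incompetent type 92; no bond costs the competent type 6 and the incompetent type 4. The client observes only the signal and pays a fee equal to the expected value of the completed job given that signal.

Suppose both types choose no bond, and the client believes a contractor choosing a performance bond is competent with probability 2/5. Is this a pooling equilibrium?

Yes

On the equilibrium path (no bond) the client holds the prior 1/5 and pays 1/5·122 + 4/5·67 = 78. Off-path (bond) belief 2/5 gives 2/5·122 + 3/5·67 = 89.
Competent: no bond gives 78 − 6 = 72; bond gives 89 − 36 = 53. Stays. ✓
Incompetent: no bond gives 78 − 4 = 74; bond gives 89 − 92 = -3. Stays. ✓
Beliefs are Bayes-consistent on-path and both types best-respond.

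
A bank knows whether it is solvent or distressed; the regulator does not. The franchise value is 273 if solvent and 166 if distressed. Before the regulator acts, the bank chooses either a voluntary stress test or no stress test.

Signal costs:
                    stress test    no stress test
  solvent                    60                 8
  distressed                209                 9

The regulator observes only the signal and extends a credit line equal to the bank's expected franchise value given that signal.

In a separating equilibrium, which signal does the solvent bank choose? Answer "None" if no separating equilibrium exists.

stress test

Try solvent → stress test, distressed → no stress test:
  If types separate, stress test earns payment 273 and no stress test earns 166.
  Solvent: stress test gives 273 − 60 = 213; no stress test gives 166 − 8 = 158. No deviation. ✓
  Distressed: no stress test gives 166 − 9 = 157; stress test gives 273 − 209 = 64. No deviation. ✓
Both hold — the solvent type sends stress test.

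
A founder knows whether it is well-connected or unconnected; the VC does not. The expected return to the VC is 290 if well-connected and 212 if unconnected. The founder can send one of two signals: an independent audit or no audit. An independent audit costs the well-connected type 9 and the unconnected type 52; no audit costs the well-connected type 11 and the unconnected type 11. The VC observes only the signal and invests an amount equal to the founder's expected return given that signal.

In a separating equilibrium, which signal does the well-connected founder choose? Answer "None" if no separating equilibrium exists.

Try well-connected → audit, unconnected → no audit:
  If types separate, audit earns payment 290 and no audit earns 212.
  Well-connected: audit gives 290 − 9 = 281; no audit gives 212 − 11 = 201. No deviation. ✓
  Unconnected: no audit gives 212 − 11 = 201; audit gives 290 − 52 = 238. Would deviate. ✗
Try well-connected → no audit, unconnected → audit:
  If types separate, no audit earns payment 290 and audit earns 212.
  Well-connected: no audit gives 290 − 11 = 279; audit gives 212 − 9 = 203. No deviation. ✓
  Unconnected: audit gives 212 − 52 = 160; no audit gives 290 − 11 = 279. Would deviate. ✗
Neither assignment is incentive-compatible.

None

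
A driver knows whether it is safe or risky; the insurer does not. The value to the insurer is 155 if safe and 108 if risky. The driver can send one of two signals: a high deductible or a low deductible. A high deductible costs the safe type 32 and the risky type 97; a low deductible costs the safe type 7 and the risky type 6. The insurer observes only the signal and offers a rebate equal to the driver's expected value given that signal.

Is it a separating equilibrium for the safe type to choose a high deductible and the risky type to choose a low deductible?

Yes

If types separate, high deductible earns payment 155 and low deductible earns 108.
Safe: high deductible gives 155 − 32 = 123; low deductible gives 108 − 7 = 101. No deviation. ✓
Risky: low deductible gives 108 − 6 = 102; high deductible gives 155 − 97 = 58. No deviation. ✓
Neither type gains from mimicking the other.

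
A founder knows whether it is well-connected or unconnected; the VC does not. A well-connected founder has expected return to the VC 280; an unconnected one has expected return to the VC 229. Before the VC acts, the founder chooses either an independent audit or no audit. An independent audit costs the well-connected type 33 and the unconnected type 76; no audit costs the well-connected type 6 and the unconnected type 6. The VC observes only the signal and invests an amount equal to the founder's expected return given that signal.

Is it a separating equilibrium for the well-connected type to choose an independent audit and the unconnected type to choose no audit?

Under separation the VC infers type exactly: audit → well-connected (pays 280), no audit → unconnected (pays 229).
Well-connected: audit gives 280 − 33 = 247; no audit gives 229 − 6 = 223. No deviation. ✓
Unconnected: no audit gives 229 − 6 = 223; audit gives 280 − 76 = 204. No deviation. ✓
Both incentive constraints hold.

Yes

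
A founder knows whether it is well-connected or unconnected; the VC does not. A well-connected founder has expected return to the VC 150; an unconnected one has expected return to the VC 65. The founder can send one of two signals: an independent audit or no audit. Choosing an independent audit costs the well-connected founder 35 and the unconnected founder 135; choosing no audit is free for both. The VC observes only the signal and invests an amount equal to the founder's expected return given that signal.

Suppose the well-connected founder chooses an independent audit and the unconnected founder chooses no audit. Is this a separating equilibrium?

Under separation the VC infers type exactly: audit → well-connected (pays 150), no audit → unconnected (pays 65).
Well-connected: audit gives 150 − 35 = 115; no audit gives 65 − 0 = 65. No deviation. ✓
Unconnected: no audit gives 65 − 0 = 65; audit gives 150 − 135 = 15. No deviation. ✓
Both incentive constraints hold.

Yes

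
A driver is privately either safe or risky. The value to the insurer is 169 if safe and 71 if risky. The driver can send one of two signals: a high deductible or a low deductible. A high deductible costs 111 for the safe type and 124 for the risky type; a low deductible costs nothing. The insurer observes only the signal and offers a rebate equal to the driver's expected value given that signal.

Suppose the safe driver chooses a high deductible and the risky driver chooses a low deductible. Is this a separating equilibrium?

No

If types separate, high deductible earns payment 169 and low deductible earns 71.
Safe: high deductible gives 169 − 111 = 58; low deductible gives 71 − 0 = 71. Would deviate. ✗
Risky: low deductible gives 71 − 0 = 71; high deductible gives 169 − 124 = 45. No deviation. ✓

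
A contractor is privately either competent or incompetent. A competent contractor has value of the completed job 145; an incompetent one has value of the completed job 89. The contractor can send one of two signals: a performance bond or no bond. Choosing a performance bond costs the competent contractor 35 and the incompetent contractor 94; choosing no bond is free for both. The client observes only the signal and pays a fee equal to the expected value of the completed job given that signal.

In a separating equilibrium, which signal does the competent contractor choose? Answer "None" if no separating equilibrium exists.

Try competent → bond, incompetent → no bond:
  Under separation the client infers type exactly: bond → competent (pays 145), no bond → incompetent (pays 89).
  Competent: bond gives 145 − 35 = 110; no bond gives 89 − 0 = 89. No deviation. ✓
  Incompetent: no bond gives 89 − 0 = 89; bond gives 145 − 94 = 51. No deviation. ✓
Both hold — the competent type sends bond.

bond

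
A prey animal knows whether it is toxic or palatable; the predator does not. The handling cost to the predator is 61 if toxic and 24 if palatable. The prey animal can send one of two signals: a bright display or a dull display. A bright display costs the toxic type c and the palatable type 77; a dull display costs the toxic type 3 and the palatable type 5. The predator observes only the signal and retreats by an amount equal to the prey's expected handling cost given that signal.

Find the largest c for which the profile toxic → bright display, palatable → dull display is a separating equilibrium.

40

Under separation: bright display → toxic (pays 61); dull display → palatable (pays 24).
Palatable: 24 − 5 = 19 ≥ 61 − 77 = -16. Holds regardless of c. ✓
Toxic: 61 − c ≥ 24 − 3, so c ≤ 61 − 21 = 40.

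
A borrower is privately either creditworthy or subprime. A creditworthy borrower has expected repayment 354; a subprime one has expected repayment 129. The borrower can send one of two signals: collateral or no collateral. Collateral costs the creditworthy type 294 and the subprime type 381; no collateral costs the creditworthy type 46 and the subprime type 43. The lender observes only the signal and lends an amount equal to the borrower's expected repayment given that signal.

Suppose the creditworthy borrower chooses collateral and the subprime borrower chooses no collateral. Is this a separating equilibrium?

If types separate, collateral earns payment 354 and no collateral earns 129.
Creditworthy: collateral gives 354 − 294 = 60; no collateral gives 129 − 46 = 83. Would deviate. ✗
Subprime: no collateral gives 129 − 43 = 86; collateral gives 354 − 381 = -27. No deviation. ✓

No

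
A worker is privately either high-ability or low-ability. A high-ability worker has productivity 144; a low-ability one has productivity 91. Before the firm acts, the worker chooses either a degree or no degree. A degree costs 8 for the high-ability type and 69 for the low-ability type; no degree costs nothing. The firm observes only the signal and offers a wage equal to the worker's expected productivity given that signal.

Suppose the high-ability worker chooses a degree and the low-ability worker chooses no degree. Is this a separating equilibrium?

If types separate, degree earns payment 144 and no degree earns 91.
High-ability: degree gives 144 − 8 = 136; no degree gives 91 − 0 = 91. No deviation. ✓
Low-ability: no degree gives 91 − 0 = 91; degree gives 144 − 69 = 75. No deviation. ✓
Neither type gains from mimicking the other.

Yes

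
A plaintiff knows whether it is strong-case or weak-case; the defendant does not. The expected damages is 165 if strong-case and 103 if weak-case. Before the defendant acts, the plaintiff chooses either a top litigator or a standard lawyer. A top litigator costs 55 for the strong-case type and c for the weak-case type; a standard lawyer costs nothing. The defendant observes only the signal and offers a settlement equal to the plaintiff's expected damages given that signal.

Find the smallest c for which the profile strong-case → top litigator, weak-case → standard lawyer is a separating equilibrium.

62

Under separation: top litigator → strong-case (pays 165); standard lawyer → weak-case (pays 103).
Strong-case: 165 − 55 = 110 ≥ 103 − 0 = 103. Holds regardless of c. ✓
Weak-case: 103 − 0 ≥ 165 − c, so c ≥ 165 − 103 = 62.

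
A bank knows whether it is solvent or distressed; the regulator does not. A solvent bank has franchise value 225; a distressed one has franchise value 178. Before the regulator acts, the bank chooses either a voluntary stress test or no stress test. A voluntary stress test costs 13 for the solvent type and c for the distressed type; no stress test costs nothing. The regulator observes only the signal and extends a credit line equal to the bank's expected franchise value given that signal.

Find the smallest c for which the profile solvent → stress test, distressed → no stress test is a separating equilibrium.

Under separation: stress test → solvent (pays 225); no stress test → distressed (pays 178).
Solvent: 225 − 13 = 212 ≥ 178 − 0 = 178. Holds regardless of c. ✓
Distressed: 178 − 0 ≥ 225 − c, so c ≥ 225 − 178 = 47.

47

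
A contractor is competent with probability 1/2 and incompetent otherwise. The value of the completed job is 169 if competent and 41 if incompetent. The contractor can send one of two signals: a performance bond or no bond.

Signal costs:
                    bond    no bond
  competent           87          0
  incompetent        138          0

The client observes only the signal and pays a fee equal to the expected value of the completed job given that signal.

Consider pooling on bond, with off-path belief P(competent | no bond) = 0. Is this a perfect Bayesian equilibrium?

On the equilibrium path (bond) the client holds the prior 1/2 and pays 1/2·169 + 1/2·41 = 105. Off-path (no bond) belief 0 gives 0·169 + 1·41 = 41.
Competent: bond gives 105 − 87 = 18; no bond gives 41 − 0 = 41. Deviates. ✗
Incompetent: bond gives 105 − 138 = -33; no bond gives 41 − 0 = 41. Deviates. ✗

No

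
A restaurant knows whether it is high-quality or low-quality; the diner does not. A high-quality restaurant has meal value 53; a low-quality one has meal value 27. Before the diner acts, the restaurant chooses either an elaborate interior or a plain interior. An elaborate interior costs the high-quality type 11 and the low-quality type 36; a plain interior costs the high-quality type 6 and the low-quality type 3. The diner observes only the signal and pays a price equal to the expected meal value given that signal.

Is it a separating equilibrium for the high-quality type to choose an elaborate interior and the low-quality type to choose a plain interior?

Under separation the diner infers type exactly: elaborate interior → high-quality (pays 53), plain interior → low-quality (pays 27).
High-quality: elaborate interior gives 53 − 11 = 42; plain interior gives 27 − 6 = 21. No deviation. ✓
Low-quality: plain interior gives 27 − 3 = 24; elaborate interior gives 53 − 36 = 17. No deviation. ✓
Neither type gains from mimicking the other.

Yes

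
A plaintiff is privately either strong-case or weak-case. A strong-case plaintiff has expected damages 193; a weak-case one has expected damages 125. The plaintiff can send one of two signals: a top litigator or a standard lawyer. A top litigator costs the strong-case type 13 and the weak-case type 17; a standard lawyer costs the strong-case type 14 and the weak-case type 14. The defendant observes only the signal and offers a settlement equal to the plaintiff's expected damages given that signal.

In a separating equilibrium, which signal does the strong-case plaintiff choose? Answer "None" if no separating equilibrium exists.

None

Try strong-case → top litigator, weak-case → standard lawyer:
  If types separate, top litigator earns payment 193 and standard lawyer earns 125.
  Strong-case: top litigator gives 193 − 13 = 180; standard lawyer gives 125 − 14 = 111. No deviation. ✓
  Weak-case: standard lawyer gives 125 − 14 = 111; top litigator gives 193 − 17 = 176. Would deviate. ✗
Try strong-case → standard lawyer, weak-case → top litigator:
  If types separate, standard lawyer earns payment 193 and top litigator earns 125.
  Strong-case: standard lawyer gives 193 − 14 = 179; top litigator gives 125 − 13 = 112. No deviation. ✓
  Weak-case: top litigator gives 125 − 17 = 108; standard lawyer gives 193 − 14 = 179. Would deviate. ✗
Neither assignment is incentive-compatible.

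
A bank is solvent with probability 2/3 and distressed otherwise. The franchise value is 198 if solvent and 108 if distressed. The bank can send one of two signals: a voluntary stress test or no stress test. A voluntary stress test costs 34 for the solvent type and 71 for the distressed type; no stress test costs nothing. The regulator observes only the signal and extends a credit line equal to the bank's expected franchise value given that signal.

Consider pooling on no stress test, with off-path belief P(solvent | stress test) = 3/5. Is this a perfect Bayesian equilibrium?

Yes

At the pooled signal (no stress test) the regulator holds the prior 2/3 and pays 2/3·198 + 1/3·108 = 168. Off-path (stress test) belief 3/5 gives 3/5·198 + 2/5·108 = 162.
Solvent: no stress test gives 168 − 0 = 168; stress test gives 162 − 34 = 128. Stays. ✓
Distressed: no stress test gives 168 − 0 = 168; stress test gives 162 − 71 = 91. Stays. ✓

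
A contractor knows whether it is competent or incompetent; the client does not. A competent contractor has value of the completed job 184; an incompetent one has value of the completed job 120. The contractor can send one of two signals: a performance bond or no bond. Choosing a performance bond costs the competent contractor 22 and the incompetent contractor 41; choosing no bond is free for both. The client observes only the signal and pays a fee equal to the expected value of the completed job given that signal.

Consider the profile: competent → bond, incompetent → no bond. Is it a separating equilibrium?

If types separate, bond earns payment 184 and no bond earns 120.
Competent: bond gives 184 − 22 = 162; no bond gives 120 − 0 = 120. No deviation. ✓
Incompetent: no bond gives 120 − 0 = 120; bond gives 184 − 41 = 143. Would deviate. ✗

No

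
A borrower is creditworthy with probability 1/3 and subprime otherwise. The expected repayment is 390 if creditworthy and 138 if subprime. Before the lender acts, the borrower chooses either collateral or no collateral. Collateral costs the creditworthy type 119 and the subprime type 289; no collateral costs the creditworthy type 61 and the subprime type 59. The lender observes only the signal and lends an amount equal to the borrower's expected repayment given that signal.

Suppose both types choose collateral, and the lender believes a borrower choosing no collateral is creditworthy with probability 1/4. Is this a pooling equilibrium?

At the pooled signal (collateral) the lender holds the prior 1/3 and pays 1/3·390 + 2/3·138 = 222. Off-path (no collateral) belief 1/4 gives 1/4·390 + 3/4·138 = 201.
Creditworthy: collateral gives 222 − 119 = 103; no collateral gives 201 − 61 = 140. Deviates. ✗
Subprime: collateral gives 222 − 289 = -67; no collateral gives 201 − 59 = 142. Deviates. ✗

No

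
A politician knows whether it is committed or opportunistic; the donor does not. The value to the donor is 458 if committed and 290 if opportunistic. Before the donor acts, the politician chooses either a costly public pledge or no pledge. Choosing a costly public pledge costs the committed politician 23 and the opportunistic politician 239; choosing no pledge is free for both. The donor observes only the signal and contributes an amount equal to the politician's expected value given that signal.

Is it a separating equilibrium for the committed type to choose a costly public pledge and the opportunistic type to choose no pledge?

Yes

Under separation the donor infers type exactly: pledge → committed (pays 458), no pledge → opportunistic (pays 290).
Committed: pledge gives 458 − 23 = 435; no pledge gives 290 − 0 = 290. No deviation. ✓
Opportunistic: no pledge gives 290 − 0 = 290; pledge gives 458 − 239 = 219. No deviation. ✓
Neither type gains from mimicking the other.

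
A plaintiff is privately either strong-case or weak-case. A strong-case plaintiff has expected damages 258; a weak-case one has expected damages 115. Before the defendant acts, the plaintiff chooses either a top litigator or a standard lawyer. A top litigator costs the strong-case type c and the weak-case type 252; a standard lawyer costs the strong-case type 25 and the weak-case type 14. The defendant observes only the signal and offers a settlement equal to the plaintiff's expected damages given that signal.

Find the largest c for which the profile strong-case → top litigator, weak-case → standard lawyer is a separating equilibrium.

168

Under separation: top litigator → strong-case (pays 258); standard lawyer → weak-case (pays 115).
Weak-case: 115 − 14 = 101 ≥ 258 − 252 = 6. Holds regardless of c. ✓
Strong-case: 258 − c ≥ 115 − 25, so c ≤ 258 − 90 = 168.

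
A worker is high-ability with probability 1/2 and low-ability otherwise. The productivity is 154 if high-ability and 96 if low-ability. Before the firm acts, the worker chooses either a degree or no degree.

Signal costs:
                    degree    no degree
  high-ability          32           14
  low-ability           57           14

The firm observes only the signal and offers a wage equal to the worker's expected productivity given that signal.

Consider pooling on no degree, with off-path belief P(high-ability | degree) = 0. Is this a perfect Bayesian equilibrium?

Yes

On the equilibrium path (no degree) the firm holds the prior 1/2 and pays 1/2·154 + 1/2·96 = 125. Off-path (degree) belief 0 gives 0·154 + 1·96 = 96.
High-ability: no degree gives 125 − 14 = 111; degree gives 96 − 32 = 64. Stays. ✓
Low-ability: no degree gives 125 − 14 = 111; degree gives 96 − 57 = 39. Stays. ✓
Beliefs are Bayes-consistent on-path and both types best-respond.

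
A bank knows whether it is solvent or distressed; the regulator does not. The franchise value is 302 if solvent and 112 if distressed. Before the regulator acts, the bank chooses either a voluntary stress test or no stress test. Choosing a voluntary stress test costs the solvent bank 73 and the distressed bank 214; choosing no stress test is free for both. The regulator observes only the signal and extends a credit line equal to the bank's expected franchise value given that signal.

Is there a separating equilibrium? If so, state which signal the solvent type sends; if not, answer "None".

Try solvent → stress test, distressed → no stress test:
  Under separation the regulator infers type exactly: stress test → solvent (pays 302), no stress test → distressed (pays 112).
  Solvent: stress test gives 302 − 73 = 229; no stress test gives 112 − 0 = 112. No deviation. ✓
  Distressed: no stress test gives 112 − 0 = 112; stress test gives 302 − 214 = 88. No deviation. ✓
Both hold — the solvent type sends stress test.

stress test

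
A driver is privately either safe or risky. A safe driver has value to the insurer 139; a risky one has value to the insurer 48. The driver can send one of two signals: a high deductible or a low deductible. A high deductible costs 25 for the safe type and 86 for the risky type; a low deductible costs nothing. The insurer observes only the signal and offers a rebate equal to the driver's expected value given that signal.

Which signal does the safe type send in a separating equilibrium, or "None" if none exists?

Try safe → high deductible, risky → low deductible:
  Under separation the insurer infers type exactly: high deductible → safe (pays 139), low deductible → risky (pays 48).
  Safe: high deductible gives 139 − 25 = 114; low deductible gives 48 − 0 = 48. No deviation. ✓
  Risky: low deductible gives 48 − 0 = 48; high deductible gives 139 − 86 = 53. Would deviate. ✗
Try safe → low deductible, risky → high deductible:
  Under separation the insurer infers type exactly: low deductible → safe (pays 139), high deductible → risky (pays 48).
  Safe: low deductible gives 139 − 0 = 139; high deductible gives 48 − 25 = 23. No deviation. ✓
  Risky: high deductible gives 48 − 86 = -38; low deductible gives 139 − 0 = 139. Would deviate. ✗
Neither assignment is incentive-compatible.

None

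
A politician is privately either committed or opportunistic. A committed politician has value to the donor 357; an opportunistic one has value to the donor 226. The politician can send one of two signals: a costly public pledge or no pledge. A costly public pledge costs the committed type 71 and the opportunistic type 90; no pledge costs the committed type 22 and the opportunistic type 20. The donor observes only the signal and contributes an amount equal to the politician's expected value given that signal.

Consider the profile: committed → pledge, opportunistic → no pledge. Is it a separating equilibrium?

If types separate, pledge earns payment 357 and no pledge earns 226.
Committed: pledge gives 357 − 71 = 286; no pledge gives 226 − 22 = 204. No deviation. ✓
Opportunistic: no pledge gives 226 − 20 = 206; pledge gives 357 − 90 = 267. Would deviate. ✗

No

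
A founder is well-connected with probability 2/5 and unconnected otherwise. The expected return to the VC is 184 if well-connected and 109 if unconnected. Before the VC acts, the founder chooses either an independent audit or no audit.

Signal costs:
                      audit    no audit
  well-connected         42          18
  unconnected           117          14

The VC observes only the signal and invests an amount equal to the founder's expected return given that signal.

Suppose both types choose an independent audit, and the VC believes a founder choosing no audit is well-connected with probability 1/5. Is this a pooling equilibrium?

No

On the equilibrium path (audit) the VC holds the prior 2/5 and pays 2/5·184 + 3/5·109 = 139. Off-path (no audit) belief 1/5 gives 1/5·184 + 4/5·109 = 124.
Well-connected: audit gives 139 − 42 = 97; no audit gives 124 − 18 = 106. Deviates. ✗
Unconnected: audit gives 139 − 117 = 22; no audit gives 124 − 14 = 110. Deviates. ✗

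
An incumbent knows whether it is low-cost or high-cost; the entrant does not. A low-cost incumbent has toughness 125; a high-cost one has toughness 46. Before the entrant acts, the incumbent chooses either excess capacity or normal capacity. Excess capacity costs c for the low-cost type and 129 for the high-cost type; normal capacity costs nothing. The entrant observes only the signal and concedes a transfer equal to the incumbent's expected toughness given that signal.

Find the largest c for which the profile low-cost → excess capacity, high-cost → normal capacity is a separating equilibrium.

79

Under separation: excess capacity → low-cost (pays 125); normal capacity → high-cost (pays 46).
High-cost: 46 − 0 = 46 ≥ 125 − 129 = -4. Holds regardless of c. ✓
Low-cost: 125 − c ≥ 46 − 0, so c ≤ 125 − 46 = 79.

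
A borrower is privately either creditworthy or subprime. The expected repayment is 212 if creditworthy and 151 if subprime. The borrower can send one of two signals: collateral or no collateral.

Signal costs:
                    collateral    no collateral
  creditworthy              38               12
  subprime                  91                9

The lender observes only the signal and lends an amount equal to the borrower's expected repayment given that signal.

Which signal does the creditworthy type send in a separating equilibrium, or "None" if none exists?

collateral

Try creditworthy → collateral, subprime → no collateral:
  If types separate, collateral earns payment 212 and no collateral earns 151.
  Creditworthy: collateral gives 212 − 38 = 174; no collateral gives 151 − 12 = 139. No deviation. ✓
  Subprime: no collateral gives 151 − 9 = 142; collateral gives 212 − 91 = 121. No deviation. ✓
Both hold — the creditworthy type sends collateral.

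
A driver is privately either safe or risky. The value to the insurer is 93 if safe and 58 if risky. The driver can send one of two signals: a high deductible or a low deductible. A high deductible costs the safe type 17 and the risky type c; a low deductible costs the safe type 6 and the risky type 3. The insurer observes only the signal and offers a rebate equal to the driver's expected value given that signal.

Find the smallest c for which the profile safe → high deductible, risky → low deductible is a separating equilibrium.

Under separation: high deductible → safe (pays 93); low deductible → risky (pays 58).
Safe: 93 − 17 = 76 ≥ 58 − 6 = 52. Holds regardless of c. ✓
Risky: 58 − 3 ≥ 93 − c, so c ≥ 93 − 55 = 38.

38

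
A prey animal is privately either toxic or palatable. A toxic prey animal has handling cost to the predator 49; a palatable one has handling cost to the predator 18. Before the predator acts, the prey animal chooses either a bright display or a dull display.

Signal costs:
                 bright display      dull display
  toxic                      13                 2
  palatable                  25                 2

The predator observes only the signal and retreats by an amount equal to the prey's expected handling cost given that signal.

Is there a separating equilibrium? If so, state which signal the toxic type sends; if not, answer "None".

Try toxic → bright display, palatable → dull display:
  If types separate, bright display earns payment 49 and dull display earns 18.
  Toxic: bright display gives 49 − 13 = 36; dull display gives 18 − 2 = 16. No deviation. ✓
  Palatable: dull display gives 18 − 2 = 16; bright display gives 49 − 25 = 24. Would deviate. ✗
Try toxic → dull display, palatable → bright display:
  If types separate, dull display earns payment 49 and bright display earns 18.
  Toxic: dull display gives 49 − 2 = 47; bright display gives 18 − 13 = 5. No deviation. ✓
  Palatable: bright display gives 18 − 25 = -7; dull display gives 49 − 2 = 47. Would deviate. ✗
Neither assignment is incentive-compatible.

None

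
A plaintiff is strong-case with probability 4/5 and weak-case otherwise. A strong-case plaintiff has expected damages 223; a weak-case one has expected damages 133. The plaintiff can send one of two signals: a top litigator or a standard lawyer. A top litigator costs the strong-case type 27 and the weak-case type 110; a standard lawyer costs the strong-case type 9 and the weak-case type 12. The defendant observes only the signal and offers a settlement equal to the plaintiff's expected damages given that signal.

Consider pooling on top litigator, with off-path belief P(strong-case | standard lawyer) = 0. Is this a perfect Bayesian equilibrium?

On the equilibrium path (top litigator) the defendant holds the prior 4/5 and pays 4/5·223 + 1/5·133 = 205. Off-path (standard lawyer) belief 0 gives 0·223 + 1·133 = 133.
Strong-case: top litigator gives 205 − 27 = 178; standard lawyer gives 133 − 9 = 124. Stays. ✓
Weak-case: top litigator gives 205 − 110 = 95; standard lawyer gives 133 − 12 = 121. Deviates. ✗

No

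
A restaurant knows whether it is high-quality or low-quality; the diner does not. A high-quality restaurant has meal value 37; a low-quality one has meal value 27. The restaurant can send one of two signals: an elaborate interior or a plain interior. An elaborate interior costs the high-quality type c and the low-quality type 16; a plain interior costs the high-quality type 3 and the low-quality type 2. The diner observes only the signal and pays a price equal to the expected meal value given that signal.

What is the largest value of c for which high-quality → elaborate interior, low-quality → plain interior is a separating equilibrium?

Under separation: elaborate interior → high-quality (pays 37); plain interior → low-quality (pays 27).
Low-quality: 27 − 2 = 25 ≥ 37 − 16 = 21. Holds regardless of c. ✓
High-quality: 37 − c ≥ 27 − 3, so c ≤ 37 − 24 = 13.

13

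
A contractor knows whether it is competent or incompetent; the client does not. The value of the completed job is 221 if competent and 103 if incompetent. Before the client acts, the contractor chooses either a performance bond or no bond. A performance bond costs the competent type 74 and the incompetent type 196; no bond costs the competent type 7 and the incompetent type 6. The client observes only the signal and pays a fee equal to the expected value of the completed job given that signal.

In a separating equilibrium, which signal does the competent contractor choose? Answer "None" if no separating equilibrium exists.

bond

Try competent → bond, incompetent → no bond:
  If types separate, bond earns payment 221 and no bond earns 103.
  Competent: bond gives 221 − 74 = 147; no bond gives 103 − 7 = 96. No deviation. ✓
  Incompetent: no bond gives 103 − 6 = 97; bond gives 221 − 196 = 25. No deviation. ✓
Both hold — the competent type sends bond.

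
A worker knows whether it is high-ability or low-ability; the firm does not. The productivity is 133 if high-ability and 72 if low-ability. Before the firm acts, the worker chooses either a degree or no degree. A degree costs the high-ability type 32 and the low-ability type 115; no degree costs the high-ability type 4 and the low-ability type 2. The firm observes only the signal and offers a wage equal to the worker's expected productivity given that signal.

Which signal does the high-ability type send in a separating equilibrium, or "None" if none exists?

degree

Try high-ability → degree, low-ability → no degree:
  If types separate, degree earns payment 133 and no degree earns 72.
  High-ability: degree gives 133 − 32 = 101; no degree gives 72 − 4 = 68. No deviation. ✓
  Low-ability: no degree gives 72 − 2 = 70; degree gives 133 − 115 = 18. No deviation. ✓
Both hold — the high-ability type sends degree.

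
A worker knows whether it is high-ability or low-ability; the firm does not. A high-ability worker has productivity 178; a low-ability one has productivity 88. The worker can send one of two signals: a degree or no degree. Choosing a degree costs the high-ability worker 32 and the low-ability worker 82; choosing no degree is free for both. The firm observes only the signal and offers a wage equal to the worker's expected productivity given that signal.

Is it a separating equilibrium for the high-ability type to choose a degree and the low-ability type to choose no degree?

No

If types separate, degree earns payment 178 and no degree earns 88.
High-ability: degree gives 178 − 32 = 146; no degree gives 88 − 0 = 88. No deviation. ✓
Low-ability: no degree gives 88 − 0 = 88; degree gives 178 − 82 = 96. Would deviate. ✗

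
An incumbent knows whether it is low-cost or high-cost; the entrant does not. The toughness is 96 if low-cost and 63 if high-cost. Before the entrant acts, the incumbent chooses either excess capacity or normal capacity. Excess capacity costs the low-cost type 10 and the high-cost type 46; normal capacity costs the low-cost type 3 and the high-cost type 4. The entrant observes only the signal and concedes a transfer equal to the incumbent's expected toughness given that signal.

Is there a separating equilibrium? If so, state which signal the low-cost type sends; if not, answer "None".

excess capacity

Try low-cost → excess capacity, high-cost → normal capacity:
  If types separate, excess capacity earns payment 96 and normal capacity earns 63.
  Low-cost: excess capacity gives 96 − 10 = 86; normal capacity gives 63 − 3 = 60. No deviation. ✓
  High-cost: normal capacity gives 63 − 4 = 59; excess capacity gives 96 − 46 = 50. No deviation. ✓
Both hold — the low-cost type sends excess capacity.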